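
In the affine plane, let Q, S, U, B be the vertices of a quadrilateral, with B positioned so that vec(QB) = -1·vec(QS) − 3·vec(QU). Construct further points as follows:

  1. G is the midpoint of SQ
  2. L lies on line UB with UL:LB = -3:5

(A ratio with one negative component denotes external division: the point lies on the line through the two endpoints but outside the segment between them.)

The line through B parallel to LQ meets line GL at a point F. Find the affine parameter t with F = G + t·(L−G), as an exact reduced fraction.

t = 12/7

Assign Q = (0, 0), S = (1, 0), U = (0, 1), B = (-1, -3) — the answer is frame-independent, so this choice is without loss of generality.
1. G is the midpoint of SQ ⇒ G = (1/2, 0)
2. L lies on line UB with UL:LB = -3:5 ⇒ L = (3/2, 7)
through B parallel to LQ: direction (-3/2, -7); meets GL at F = (31/14, 12)
F = G + t·(L−G) with t = 12/7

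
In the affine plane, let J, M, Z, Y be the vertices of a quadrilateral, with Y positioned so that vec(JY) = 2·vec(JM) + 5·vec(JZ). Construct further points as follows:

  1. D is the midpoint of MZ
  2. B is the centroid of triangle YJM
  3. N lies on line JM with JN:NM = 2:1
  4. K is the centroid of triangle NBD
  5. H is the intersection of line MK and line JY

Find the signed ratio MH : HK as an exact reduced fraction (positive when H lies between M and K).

Assign J = (0, 0), M = (1, 0), Z = (0, 1), Y = (2, 5) — the answer is frame-independent, so this choice is without loss of generality.
1. D is the midpoint of MZ ⇒ D = (1/2, 1/2)
2. B is the centroid of triangle YJM ⇒ B = (1, 5/3)
3. N lies on line JM with JN:NM = 2:1 ⇒ N = (2/3, 0)
4. K is the centroid of triangle NBD ⇒ K = (13/18, 13/18)
5. H is the intersection of line MK and line JY ⇒ H = (26/51, 65/51)
H = M + t·(K−M) with t = 30/17, so MH:HK = t:(1−t) = 30/17:-13/17

MH:HK = -30/13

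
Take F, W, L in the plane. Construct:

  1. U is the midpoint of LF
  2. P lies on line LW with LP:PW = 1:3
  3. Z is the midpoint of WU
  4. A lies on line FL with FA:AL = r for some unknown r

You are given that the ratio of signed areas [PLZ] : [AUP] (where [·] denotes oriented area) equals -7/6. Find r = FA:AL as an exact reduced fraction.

r = 2/5

Work in coordinates with F = (0, 0), W = (1, 0), L = (0, 1).
1. U is the midpoint of LF ⇒ U = (0, 1/2)
2. P lies on line LW with LP:PW = 1:3 ⇒ P = (1/4, 3/4)
3. Z is the midpoint of WU ⇒ Z = (1/2, 1/4)
4. With FA:AL = r, write λ = r/(r+1) so A = F + λ·(L−F); A is affine-linear in λ
Every point depending on A is an affine combination of A and λ-independent points, so each such coordinate is linear in λ; the λ² term in each signed area is a multiple of (L−F)×(L−F) = 0, so 2·[PLZ] and 2·[AUP] are each linear in λ. Evaluating at λ=0 and λ=1:
  2·[PLZ] = 1/16,   2·[AUP] = 1/4·λ − 1/8
So [PLZ]:[AUP] = (1/16) / (1/4·λ − 1/8). Setting this equal to -7/6:
  1/16 = -7/6·(1/4·λ − 1/8)  ⇒  λ = 2/7
Then r = λ/(1−λ) = (2/7)/(5/7) = 2/5. Check: with r = 2/5, A = (0, 2/7) and [PLZ]:[AUP] = -7/6 as required.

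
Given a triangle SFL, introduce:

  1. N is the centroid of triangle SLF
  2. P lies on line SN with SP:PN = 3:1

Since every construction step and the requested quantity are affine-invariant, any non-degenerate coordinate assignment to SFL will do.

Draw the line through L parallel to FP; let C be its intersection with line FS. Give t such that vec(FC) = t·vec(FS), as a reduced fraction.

Work in coordinates with S = (0, 0), F = (1, 0), L = (0, 1).
1. N is the centroid of triangle SLF ⇒ N = (1/3, 1/3)
2. P lies on line SN with SP:PN = 3:1 ⇒ P = (1/4, 1/4)
through L parallel to FP: direction (-3/4, 1/4); meets FS at C = (3, 0)
C = F + t·(S−F) with t = -2

t = -2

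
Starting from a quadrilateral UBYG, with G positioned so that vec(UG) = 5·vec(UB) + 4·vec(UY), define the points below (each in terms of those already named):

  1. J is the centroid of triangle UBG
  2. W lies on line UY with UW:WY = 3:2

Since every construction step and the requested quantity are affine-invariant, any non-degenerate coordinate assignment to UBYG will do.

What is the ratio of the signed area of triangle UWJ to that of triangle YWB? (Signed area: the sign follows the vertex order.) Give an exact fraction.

Set U = (0, 0), B = (1, 0), Y = (0, 1), G = (5, 4); any affine frame gives the same invariant.
1. J is the centroid of triangle UBG ⇒ J = (2, 4/3)
2. W lies on line UY with UW:WY = 3:2 ⇒ W = (0, 3/5)
2·[UWJ] = -6/5, 2·[YWB] = 2/5
[UWJ]:[YWB] = -6/5:2/5 = -3

[UWJ]:[YWB] = -3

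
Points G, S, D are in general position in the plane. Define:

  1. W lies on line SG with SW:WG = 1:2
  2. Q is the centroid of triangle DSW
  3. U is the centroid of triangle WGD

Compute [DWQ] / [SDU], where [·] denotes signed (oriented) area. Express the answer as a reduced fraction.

Assign G = (0, 0), S = (1, 0), D = (0, 1) — the answer is frame-independent, so this choice is without loss of generality.
1. W lies on line SG with SW:WG = 1:2 ⇒ W = (2/3, 0)
2. Q is the centroid of triangle DSW ⇒ Q = (5/9, 1/3)
3. U is the centroid of triangle WGD ⇒ U = (2/9, 1/3)
2·[DWQ] = 1/9, 2·[SDU] = 4/9
[DWQ]:[SDU] = 1/9:4/9 = 1/4

[DWQ]:[SDU] = 1/4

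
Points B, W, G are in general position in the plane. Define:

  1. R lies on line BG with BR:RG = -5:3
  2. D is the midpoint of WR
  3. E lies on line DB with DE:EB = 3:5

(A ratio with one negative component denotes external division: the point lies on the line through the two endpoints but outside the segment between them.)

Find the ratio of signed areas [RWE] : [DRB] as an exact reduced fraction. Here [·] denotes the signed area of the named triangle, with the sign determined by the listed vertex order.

[RWE]:[DRB] = -3/4

Work in coordinates with B = (0, 0), W = (1, 0), G = (0, 1).
1. R lies on line BG with BR:RG = -5:3 ⇒ R = (0, 5/2)
2. D is the midpoint of WR ⇒ D = (1/2, 5/4)
3. E lies on line DB with DE:EB = 3:5 ⇒ E = (5/16, 25/32)
2·[RWE] = -15/16, 2·[DRB] = 5/4
[RWE]:[DRB] = -15/16:5/4 = -3/4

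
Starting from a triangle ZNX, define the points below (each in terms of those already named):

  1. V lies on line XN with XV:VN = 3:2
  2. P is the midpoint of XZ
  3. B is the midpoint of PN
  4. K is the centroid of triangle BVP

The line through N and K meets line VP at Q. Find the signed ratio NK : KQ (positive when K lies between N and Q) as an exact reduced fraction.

NK:KQ = 5

Work in coordinates with Z = (0, 0), N = (1, 0), X = (0, 1).
1. V lies on line XN with XV:VN = 3:2 ⇒ V = (3/5, 2/5)
2. P is the midpoint of XZ ⇒ P = (0, 1/2)
3. B is the midpoint of PN ⇒ B = (1/2, 1/4)
4. K is the centroid of triangle BVP ⇒ K = (11/30, 23/60)
line NK meets VP at Q = (6/25, 23/50)
K = N + t·(Q−N) with t = 5/6, so NK:KQ = 5/6:1/6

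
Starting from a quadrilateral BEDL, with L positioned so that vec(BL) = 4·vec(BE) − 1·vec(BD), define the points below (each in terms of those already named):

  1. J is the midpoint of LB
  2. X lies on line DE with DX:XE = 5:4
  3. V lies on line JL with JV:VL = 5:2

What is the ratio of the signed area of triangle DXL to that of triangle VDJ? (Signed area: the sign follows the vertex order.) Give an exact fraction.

[DXL]:[VDJ] = 7/9

Choose coordinates B = (0, 0), E = (1, 0), D = (0, 1), L = (4, -1).
1. J is the midpoint of LB ⇒ J = (2, -1/2)
2. X lies on line DE with DX:XE = 5:4 ⇒ X = (5/9, 4/9)
3. V lies on line JL with JV:VL = 5:2 ⇒ V = (24/7, -6/7)
2·[DXL] = 10/9, 2·[VDJ] = 10/7
[DXL]:[VDJ] = 10/9:10/7 = 7/9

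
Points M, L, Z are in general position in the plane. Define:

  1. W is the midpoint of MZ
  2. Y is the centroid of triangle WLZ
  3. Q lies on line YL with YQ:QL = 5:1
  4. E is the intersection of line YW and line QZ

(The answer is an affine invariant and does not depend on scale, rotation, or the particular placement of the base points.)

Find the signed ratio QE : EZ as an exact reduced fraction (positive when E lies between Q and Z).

Choose coordinates M = (0, 0), L = (1, 0), Z = (0, 1).
1. W is the midpoint of MZ ⇒ W = (0, 1/2)
2. Y is the centroid of triangle WLZ ⇒ Y = (1/3, 1/2)
3. Q lies on line YL with YQ:QL = 5:1 ⇒ Q = (8/9, 1/12)
4. E is the intersection of line YW and line QZ ⇒ E = (16/33, 1/2)
E = Q + t·(Z−Q) with t = 5/11, so QE:EZ = t:(1−t) = 5/11:6/11

QE:EZ = 5/6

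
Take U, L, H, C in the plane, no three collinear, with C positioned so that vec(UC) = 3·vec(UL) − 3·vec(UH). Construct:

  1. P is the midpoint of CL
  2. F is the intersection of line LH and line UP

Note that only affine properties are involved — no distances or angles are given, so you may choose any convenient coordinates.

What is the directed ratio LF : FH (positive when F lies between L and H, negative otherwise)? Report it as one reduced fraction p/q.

Choose coordinates U = (0, 0), L = (1, 0), H = (0, 1), C = (3, -3).
1. P is the midpoint of CL ⇒ P = (2, -3/2)
2. F is the intersection of line LH and line UP ⇒ F = (4, -3)
F = L + t·(H−L) with t = -3, so LF:FH = t:(1−t) = -3:4

LF:FH = -3/4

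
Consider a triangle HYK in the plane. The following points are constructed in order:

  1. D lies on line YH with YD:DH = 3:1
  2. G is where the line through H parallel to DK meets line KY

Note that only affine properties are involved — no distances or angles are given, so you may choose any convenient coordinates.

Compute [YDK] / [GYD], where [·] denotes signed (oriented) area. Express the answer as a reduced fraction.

[YDK]:[GYD] = 3/4

Choose coordinates H = (0, 0), Y = (1, 0), K = (0, 1).
1. D lies on line YH with YD:DH = 3:1 ⇒ D = (1/4, 0)
2. G is where the line through H parallel to DK meets line KY ⇒ G = (-1/3, 4/3)
2·[YDK] = -3/4, 2·[GYD] = -1
[YDK]:[GYD] = -3/4:-1 = 3/4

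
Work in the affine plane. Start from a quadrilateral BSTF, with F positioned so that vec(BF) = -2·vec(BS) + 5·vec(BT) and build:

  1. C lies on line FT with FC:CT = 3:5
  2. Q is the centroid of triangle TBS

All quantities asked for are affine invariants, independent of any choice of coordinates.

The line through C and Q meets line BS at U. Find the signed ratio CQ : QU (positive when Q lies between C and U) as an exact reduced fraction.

Assign B = (0, 0), S = (1, 0), T = (0, 1), F = (-2, 5) — the answer is frame-independent, so this choice is without loss of generality.
1. C lies on line FT with FC:CT = 3:5 ⇒ C = (-5/4, 7/2)
2. Q is the centroid of triangle TBS ⇒ Q = (1/3, 1/3)
line CQ meets BS at U = (1/2, 0)
Q = C + t·(U−C) with t = 19/21, so CQ:QU = 19/21:2/21

CQ:QU = 19/2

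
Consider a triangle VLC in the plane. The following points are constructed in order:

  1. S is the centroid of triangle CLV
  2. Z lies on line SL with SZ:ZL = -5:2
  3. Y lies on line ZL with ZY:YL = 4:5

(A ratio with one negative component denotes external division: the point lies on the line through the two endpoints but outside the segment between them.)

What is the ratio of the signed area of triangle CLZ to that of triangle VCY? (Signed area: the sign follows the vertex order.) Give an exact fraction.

Set V = (0, 0), L = (1, 0), C = (0, 1); any affine frame gives the same invariant.
1. S is the centroid of triangle CLV ⇒ S = (1/3, 1/3)
2. Z lies on line SL with SZ:ZL = -5:2 ⇒ Z = (13/9, -2/9)
3. Y lies on line ZL with ZY:YL = 4:5 ⇒ Y = (101/81, -10/81)
2·[CLZ] = 2/9, 2·[VCY] = -101/81
[CLZ]:[VCY] = 2/9:-101/81 = -18/101

[CLZ]:[VCY] = -18/101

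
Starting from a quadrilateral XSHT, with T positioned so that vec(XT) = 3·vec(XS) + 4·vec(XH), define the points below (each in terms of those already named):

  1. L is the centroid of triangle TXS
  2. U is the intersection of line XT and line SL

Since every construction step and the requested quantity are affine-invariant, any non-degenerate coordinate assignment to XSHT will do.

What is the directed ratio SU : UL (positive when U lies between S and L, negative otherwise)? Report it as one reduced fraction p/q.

SU:UL = -3

Choose coordinates X = (0, 0), S = (1, 0), H = (0, 1), T = (3, 4).
1. L is the centroid of triangle TXS ⇒ L = (4/3, 4/3)
2. U is the intersection of line XT and line SL ⇒ U = (3/2, 2)
U = S + t·(L−S) with t = 3/2, so SU:UL = t:(1−t) = 3/2:-1/2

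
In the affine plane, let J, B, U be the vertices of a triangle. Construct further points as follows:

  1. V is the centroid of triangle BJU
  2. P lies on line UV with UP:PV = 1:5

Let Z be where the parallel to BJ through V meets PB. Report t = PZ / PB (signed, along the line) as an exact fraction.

t = 5/8

Choose coordinates J = (0, 0), B = (1, 0), U = (0, 1).
1. V is the centroid of triangle BJU ⇒ V = (1/3, 1/3)
2. P lies on line UV with UP:PV = 1:5 ⇒ P = (1/18, 8/9)
through V parallel to BJ: direction (-1, 0); meets PB at Z = (31/48, 1/3)
Z = P + t·(B−P) with t = 5/8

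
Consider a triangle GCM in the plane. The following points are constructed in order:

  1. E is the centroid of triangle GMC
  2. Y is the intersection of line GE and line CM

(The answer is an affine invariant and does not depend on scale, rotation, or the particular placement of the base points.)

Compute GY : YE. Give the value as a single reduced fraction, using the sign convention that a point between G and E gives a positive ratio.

GY:YE = -3

Work in coordinates with G = (0, 0), C = (1, 0), M = (0, 1).
1. E is the centroid of triangle GMC ⇒ E = (1/3, 1/3)
2. Y is the intersection of line GE and line CM ⇒ Y = (1/2, 1/2)
Y = G + t·(E−G) with t = 3/2, so GY:YE = t:(1−t) = 3/2:-1/2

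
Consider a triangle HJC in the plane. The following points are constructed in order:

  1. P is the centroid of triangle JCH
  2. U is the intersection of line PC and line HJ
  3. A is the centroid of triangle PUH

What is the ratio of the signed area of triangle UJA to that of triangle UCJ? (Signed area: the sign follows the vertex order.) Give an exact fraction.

Work in coordinates with H = (0, 0), J = (1, 0), C = (0, 1).
1. P is the centroid of triangle JCH ⇒ P = (1/3, 1/3)
2. U is the intersection of line PC and line HJ ⇒ U = (1/2, 0)
3. A is the centroid of triangle PUH ⇒ A = (5/18, 1/9)
2·[UJA] = 1/18, 2·[UCJ] = -1/2
[UJA]:[UCJ] = 1/18:-1/2 = -1/9

[UJA]:[UCJ] = -1/9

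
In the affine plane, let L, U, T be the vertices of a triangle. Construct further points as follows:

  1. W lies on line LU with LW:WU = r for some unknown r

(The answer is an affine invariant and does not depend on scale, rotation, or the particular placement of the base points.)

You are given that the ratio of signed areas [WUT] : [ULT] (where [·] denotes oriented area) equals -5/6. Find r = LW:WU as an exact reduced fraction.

r = 1/5

Set L = (0, 0), U = (1, 0), T = (0, 1); any affine frame gives the same invariant.
1. With LW:WU = r, write λ = r/(r+1) so W = L + λ·(U−L); W is affine-linear in λ
Every point depending on W is an affine combination of W and λ-independent points, so each such coordinate is linear in λ; the λ² term in each signed area is a multiple of (U−L)×(U−L) = 0, so 2·[WUT] and 2·[ULT] are each linear in λ. Evaluating at λ=0 and λ=1:
  2·[WUT] = −λ + 1,   2·[ULT] = -1
So [WUT]:[ULT] = (−λ + 1) / (-1). Setting this equal to -5/6:
  −λ + 1 = -5/6·(-1)  ⇒  λ = 1/6
Then r = λ/(1−λ) = (1/6)/(5/6) = 1/5. Check: with r = 1/5, W = (1/6, 0) and [WUT]:[ULT] = -5/6 as required.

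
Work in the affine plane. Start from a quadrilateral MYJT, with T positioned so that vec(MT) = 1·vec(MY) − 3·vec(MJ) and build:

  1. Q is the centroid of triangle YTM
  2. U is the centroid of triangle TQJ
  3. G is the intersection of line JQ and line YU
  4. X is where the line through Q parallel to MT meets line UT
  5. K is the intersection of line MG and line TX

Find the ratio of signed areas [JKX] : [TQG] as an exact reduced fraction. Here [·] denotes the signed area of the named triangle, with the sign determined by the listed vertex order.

[JKX]:[TQG] = 14/9

Work in coordinates with M = (0, 0), Y = (1, 0), J = (0, 1), T = (1, -3).
1. Q is the centroid of triangle YTM ⇒ Q = (2/3, -1)
2. U is the centroid of triangle TQJ ⇒ U = (5/9, -1)
3. G is the intersection of line JQ and line YU ⇒ G = (13/21, -6/7)
4. X is where the line through Q parallel to MT meets line UT ⇒ X = (1/3, 0)
5. K is the intersection of line MG and line TX ⇒ K = (13/27, -2/3)
2·[JKX] = 2/27, 2·[TQG] = 1/21
[JKX]:[TQG] = 2/27:1/21 = 14/9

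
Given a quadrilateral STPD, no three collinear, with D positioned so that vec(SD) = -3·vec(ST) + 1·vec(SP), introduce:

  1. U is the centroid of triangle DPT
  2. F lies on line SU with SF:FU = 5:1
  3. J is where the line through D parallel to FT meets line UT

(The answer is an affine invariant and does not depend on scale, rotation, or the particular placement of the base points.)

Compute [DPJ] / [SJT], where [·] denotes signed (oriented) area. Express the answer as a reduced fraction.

Set S = (0, 0), T = (1, 0), P = (0, 1), D = (-3, 1); any affine frame gives the same invariant.
1. U is the centroid of triangle DPT ⇒ U = (-2/3, 2/3)
2. F lies on line SU with SF:FU = 5:1 ⇒ F = (-5/9, 5/9)
3. J is where the line through D parallel to FT meets line UT ⇒ J = (11, -4)
2·[DPJ] = -15, 2·[SJT] = 4
[DPJ]:[SJT] = -15:4 = -15/4

[DPJ]:[SJT] = -15/4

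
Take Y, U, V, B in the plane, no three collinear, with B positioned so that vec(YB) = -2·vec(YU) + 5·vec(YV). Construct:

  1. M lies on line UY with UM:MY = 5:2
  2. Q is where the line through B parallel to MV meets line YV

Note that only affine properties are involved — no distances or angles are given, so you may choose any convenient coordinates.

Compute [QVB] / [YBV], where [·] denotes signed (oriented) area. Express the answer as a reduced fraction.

Work in coordinates with Y = (0, 0), U = (1, 0), V = (0, 1), B = (-2, 5).
1. M lies on line UY with UM:MY = 5:2 ⇒ M = (2/7, 0)
2. Q is where the line through B parallel to MV meets line YV ⇒ Q = (0, -2)
2·[QVB] = 6, 2·[YBV] = -2
[QVB]:[YBV] = 6:-2 = -3

[QVB]:[YBV] = -3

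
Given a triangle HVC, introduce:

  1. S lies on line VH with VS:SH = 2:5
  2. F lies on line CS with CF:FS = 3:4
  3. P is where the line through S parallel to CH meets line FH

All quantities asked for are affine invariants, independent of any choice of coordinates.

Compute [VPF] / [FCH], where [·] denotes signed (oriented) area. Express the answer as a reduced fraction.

[VPF]:[FCH] = 112/45

Assign H = (0, 0), V = (1, 0), C = (0, 1) — the answer is frame-independent, so this choice is without loss of generality.
1. S lies on line VH with VS:SH = 2:5 ⇒ S = (5/7, 0)
2. F lies on line CS with CF:FS = 3:4 ⇒ F = (15/49, 4/7)
3. P is where the line through S parallel to CH meets line FH ⇒ P = (5/7, 4/3)
2·[VPF] = 16/21, 2·[FCH] = 15/49
[VPF]:[FCH] = 16/21:15/49 = 112/45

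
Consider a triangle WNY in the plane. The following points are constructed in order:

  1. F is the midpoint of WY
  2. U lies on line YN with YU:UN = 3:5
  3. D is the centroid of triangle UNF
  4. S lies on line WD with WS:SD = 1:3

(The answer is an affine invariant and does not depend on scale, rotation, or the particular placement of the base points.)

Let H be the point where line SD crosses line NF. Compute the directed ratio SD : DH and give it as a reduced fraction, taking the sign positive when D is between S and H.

Choose coordinates W = (0, 0), N = (1, 0), Y = (0, 1).
1. F is the midpoint of WY ⇒ F = (0, 1/2)
2. U lies on line YN with YU:UN = 3:5 ⇒ U = (3/8, 5/8)
3. D is the centroid of triangle UNF ⇒ D = (11/24, 3/8)
4. S lies on line WD with WS:SD = 1:3 ⇒ S = (11/96, 3/32)
line SD meets NF at H = (11/29, 9/29)
D = S + t·(H−S) with t = 87/67, so SD:DH = 87/67:-20/67

SD:DH = -87/20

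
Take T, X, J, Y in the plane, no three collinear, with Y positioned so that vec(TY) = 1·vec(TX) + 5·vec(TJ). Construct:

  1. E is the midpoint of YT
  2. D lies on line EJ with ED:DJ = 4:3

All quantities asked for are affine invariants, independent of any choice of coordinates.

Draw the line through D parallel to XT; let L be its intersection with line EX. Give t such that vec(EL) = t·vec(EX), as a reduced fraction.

Choose coordinates T = (0, 0), X = (1, 0), J = (0, 1), Y = (1, 5).
1. E is the midpoint of YT ⇒ E = (1/2, 5/2)
2. D lies on line EJ with ED:DJ = 4:3 ⇒ D = (3/14, 23/14)
through D parallel to XT: direction (-1, 0); meets EX at L = (47/70, 23/14)
L = E + t·(X−E) with t = 12/35

t = 12/35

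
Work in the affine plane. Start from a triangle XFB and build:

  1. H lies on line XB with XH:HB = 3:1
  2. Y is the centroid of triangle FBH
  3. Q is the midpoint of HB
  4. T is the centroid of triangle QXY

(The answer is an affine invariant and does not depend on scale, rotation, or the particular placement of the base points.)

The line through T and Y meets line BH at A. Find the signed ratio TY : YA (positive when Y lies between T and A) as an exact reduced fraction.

TY:YA = -2/3

Assign X = (0, 0), F = (1, 0), B = (0, 1) — the answer is frame-independent, so this choice is without loss of generality.
1. H lies on line XB with XH:HB = 3:1 ⇒ H = (0, 3/4)
2. Y is the centroid of triangle FBH ⇒ Y = (1/3, 7/12)
3. Q is the midpoint of HB ⇒ Q = (0, 7/8)
4. T is the centroid of triangle QXY ⇒ T = (1/9, 35/72)
line TY meets BH at A = (0, 7/16)
Y = T + t·(A−T) with t = -2, so TY:YA = -2:3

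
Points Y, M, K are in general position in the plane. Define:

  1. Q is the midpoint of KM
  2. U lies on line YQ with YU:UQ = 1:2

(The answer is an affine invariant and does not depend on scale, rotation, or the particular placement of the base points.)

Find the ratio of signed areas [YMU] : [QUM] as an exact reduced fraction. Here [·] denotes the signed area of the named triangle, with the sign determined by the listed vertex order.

Assign Y = (0, 0), M = (1, 0), K = (0, 1) — the answer is frame-independent, so this choice is without loss of generality.
1. Q is the midpoint of KM ⇒ Q = (1/2, 1/2)
2. U lies on line YQ with YU:UQ = 1:2 ⇒ U = (1/6, 1/6)
2·[YMU] = 1/6, 2·[QUM] = 1/3
[YMU]:[QUM] = 1/6:1/3 = 1/2

[YMU]:[QUM] = 1/2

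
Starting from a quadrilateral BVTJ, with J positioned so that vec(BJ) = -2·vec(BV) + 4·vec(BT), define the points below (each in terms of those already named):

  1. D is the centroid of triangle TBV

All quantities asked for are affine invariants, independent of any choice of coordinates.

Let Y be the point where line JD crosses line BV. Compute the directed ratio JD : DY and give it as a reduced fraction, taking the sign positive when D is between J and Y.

Assign B = (0, 0), V = (1, 0), T = (0, 1), J = (-2, 4) — the answer is frame-independent, so this choice is without loss of generality.
1. D is the centroid of triangle TBV ⇒ D = (1/3, 1/3)
line JD meets BV at Y = (6/11, 0)
D = J + t·(Y−J) with t = 11/12, so JD:DY = 11/12:1/12

JD:DY = 11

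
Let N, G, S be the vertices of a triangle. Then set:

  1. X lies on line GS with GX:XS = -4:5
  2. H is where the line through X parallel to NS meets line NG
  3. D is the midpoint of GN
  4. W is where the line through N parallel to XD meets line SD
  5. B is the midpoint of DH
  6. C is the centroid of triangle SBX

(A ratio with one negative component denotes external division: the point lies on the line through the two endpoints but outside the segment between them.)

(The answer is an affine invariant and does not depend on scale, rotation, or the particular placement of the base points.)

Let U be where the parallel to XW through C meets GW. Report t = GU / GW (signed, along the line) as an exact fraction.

Choose coordinates N = (0, 0), G = (1, 0), S = (0, 1).
1. X lies on line GS with GX:XS = -4:5 ⇒ X = (5, -4)
2. H is where the line through X parallel to NS meets line NG ⇒ H = (5, 0)
3. D is the midpoint of GN ⇒ D = (1/2, 0)
4. W is where the line through N parallel to XD meets line SD ⇒ W = (9/10, -4/5)
5. B is the midpoint of DH ⇒ B = (11/4, 0)
6. C is the centroid of triangle SBX ⇒ C = (31/12, -1)
through C parallel to XW: direction (-41/10, 16/5); meets GW at U = (1109/1080, 29/135)
U = G + t·(W−G) with t = -29/108

t = -29/108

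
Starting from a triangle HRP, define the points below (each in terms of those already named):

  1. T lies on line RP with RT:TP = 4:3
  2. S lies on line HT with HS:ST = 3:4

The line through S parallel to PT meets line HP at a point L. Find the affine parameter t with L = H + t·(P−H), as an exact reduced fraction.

t = 3/7

Work in coordinates with H = (0, 0), R = (1, 0), P = (0, 1).
1. T lies on line RP with RT:TP = 4:3 ⇒ T = (3/7, 4/7)
2. S lies on line HT with HS:ST = 3:4 ⇒ S = (9/49, 12/49)
through S parallel to PT: direction (3/7, -3/7); meets HP at L = (0, 3/7)
L = H + t·(P−H) with t = 3/7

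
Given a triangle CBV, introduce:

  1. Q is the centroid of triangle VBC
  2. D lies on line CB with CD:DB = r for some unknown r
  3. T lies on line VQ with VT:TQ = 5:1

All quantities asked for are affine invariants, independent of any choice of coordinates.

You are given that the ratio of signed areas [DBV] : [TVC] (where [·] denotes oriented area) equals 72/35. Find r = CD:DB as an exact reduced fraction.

Choose coordinates C = (0, 0), B = (1, 0), V = (0, 1).
1. Q is the centroid of triangle VBC ⇒ Q = (1/3, 1/3)
2. With CD:DB = r, write λ = r/(r+1) so D = C + λ·(B−C); D is affine-linear in λ
3. T lies on line VQ with VT:TQ = 5:1 ⇒ T = (5/18, 4/9)
Every point depending on D is an affine combination of D and λ-independent points, so each such coordinate is linear in λ; the λ² term in each signed area is a multiple of (B−C)×(B−C) = 0, so 2·[DBV] and 2·[TVC] are each linear in λ. Evaluating at λ=0 and λ=1:
  2·[DBV] = −λ + 1,   2·[TVC] = 5/18
So [DBV]:[TVC] = (−λ + 1) / (5/18). Setting this equal to 72/35:
  −λ + 1 = 72/35·(5/18)  ⇒  λ = 3/7
Then r = λ/(1−λ) = (3/7)/(4/7) = 3/4. Check: with r = 3/4, D = (3/7, 0) and [DBV]:[TVC] = 72/35 as required.

r = 3/4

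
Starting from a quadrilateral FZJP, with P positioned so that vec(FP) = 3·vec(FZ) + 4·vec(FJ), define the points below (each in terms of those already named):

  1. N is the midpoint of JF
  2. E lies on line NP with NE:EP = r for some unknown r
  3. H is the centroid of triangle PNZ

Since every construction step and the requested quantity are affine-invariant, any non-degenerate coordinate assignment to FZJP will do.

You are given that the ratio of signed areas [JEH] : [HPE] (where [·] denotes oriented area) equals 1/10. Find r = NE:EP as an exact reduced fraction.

r = 1/5

Set F = (0, 0), Z = (1, 0), J = (0, 1), P = (3, 4); any affine frame gives the same invariant.
1. N is the midpoint of JF ⇒ N = (0, 1/2)
2. With NE:EP = r, write λ = r/(r+1) so E = N + λ·(P−N); E is affine-linear in λ
3. H is the centroid of triangle PNZ ⇒ H = (4/3, 3/2)
Every point depending on E is an affine combination of E and λ-independent points, so each such coordinate is linear in λ; the λ² term in each signed area is a multiple of (P−N)×(P−N) = 0, so 2·[JEH] and 2·[HPE] are each linear in λ. Evaluating at λ=0 and λ=1:
  2·[JEH] = -19/6·λ + 2/3,   2·[HPE] = -5/3·λ + 5/3
So [JEH]:[HPE] = (-19/6·λ + 2/3) / (-5/3·λ + 5/3). Setting this equal to 1/10:
  -19/6·λ + 2/3 = 1/10·(-5/3·λ + 5/3)  ⇒  λ = 1/6
Then r = λ/(1−λ) = (1/6)/(5/6) = 1/5. Check: with r = 1/5, E = (1/2, 13/12) and [JEH]:[HPE] = 1/10 as required.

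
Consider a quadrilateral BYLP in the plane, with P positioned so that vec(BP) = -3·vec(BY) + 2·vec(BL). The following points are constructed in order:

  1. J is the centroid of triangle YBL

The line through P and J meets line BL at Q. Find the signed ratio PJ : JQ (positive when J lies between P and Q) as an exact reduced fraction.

Assign B = (0, 0), Y = (1, 0), L = (0, 1), P = (-3, 2) — the answer is frame-independent, so this choice is without loss of generality.
1. J is the centroid of triangle YBL ⇒ J = (1/3, 1/3)
line PJ meets BL at Q = (0, 1/2)
J = P + t·(Q−P) with t = 10/9, so PJ:JQ = 10/9:-1/9

PJ:JQ = -10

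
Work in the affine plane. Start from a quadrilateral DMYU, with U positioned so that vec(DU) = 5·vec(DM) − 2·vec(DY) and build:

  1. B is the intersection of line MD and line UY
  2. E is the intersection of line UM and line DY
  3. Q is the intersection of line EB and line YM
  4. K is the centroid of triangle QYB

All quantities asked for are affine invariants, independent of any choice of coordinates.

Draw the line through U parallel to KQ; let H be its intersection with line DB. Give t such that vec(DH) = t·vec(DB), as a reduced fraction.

Assign D = (0, 0), M = (1, 0), Y = (0, 1), U = (5, -2) — the answer is frame-independent, so this choice is without loss of generality.
1. B is the intersection of line MD and line UY ⇒ B = (5/3, 0)
2. E is the intersection of line UM and line DY ⇒ E = (0, 1/2)
3. Q is the intersection of line EB and line YM ⇒ Q = (5/7, 2/7)
4. K is the centroid of triangle QYB ⇒ K = (50/63, 3/7)
through U parallel to KQ: direction (-5/63, -1/7); meets DB at H = (55/9, 0)
H = D + t·(B−D) with t = 11/3

t = 11/3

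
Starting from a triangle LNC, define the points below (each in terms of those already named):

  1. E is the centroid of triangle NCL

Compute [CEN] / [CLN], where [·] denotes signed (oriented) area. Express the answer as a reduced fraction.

[CEN]:[CLN] = 1/3

Assign L = (0, 0), N = (1, 0), C = (0, 1) — the answer is frame-independent, so this choice is without loss of generality.
1. E is the centroid of triangle NCL ⇒ E = (1/3, 1/3)
2·[CEN] = 1/3, 2·[CLN] = 1
[CEN]:[CLN] = 1/3:1 = 1/3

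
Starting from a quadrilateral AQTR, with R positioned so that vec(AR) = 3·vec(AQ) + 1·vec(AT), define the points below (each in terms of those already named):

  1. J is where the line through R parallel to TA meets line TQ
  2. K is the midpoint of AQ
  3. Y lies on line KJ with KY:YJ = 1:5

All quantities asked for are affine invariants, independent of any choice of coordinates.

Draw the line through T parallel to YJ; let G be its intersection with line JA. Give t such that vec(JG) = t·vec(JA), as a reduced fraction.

t = -3/2

Set A = (0, 0), Q = (1, 0), T = (0, 1), R = (3, 1); any affine frame gives the same invariant.
1. J is where the line through R parallel to TA meets line TQ ⇒ J = (3, -2)
2. K is the midpoint of AQ ⇒ K = (1/2, 0)
3. Y lies on line KJ with KY:YJ = 1:5 ⇒ Y = (11/12, -1/3)
through T parallel to YJ: direction (25/12, -5/3); meets JA at G = (15/2, -5)
G = J + t·(A−J) with t = -3/2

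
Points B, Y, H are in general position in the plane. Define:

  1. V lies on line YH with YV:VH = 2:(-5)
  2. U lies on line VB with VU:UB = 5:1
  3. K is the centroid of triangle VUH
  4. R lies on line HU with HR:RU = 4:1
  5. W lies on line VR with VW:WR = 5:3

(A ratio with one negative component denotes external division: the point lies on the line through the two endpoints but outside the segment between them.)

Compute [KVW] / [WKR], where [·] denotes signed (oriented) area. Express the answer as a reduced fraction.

Set B = (0, 0), Y = (1, 0), H = (0, 1); any affine frame gives the same invariant.
1. V lies on line YH with YV:VH = 2:(-5) ⇒ V = (5/3, -2/3)
2. U lies on line VB with VU:UB = 5:1 ⇒ U = (5/18, -1/9)
3. K is the centroid of triangle VUH ⇒ K = (35/54, 2/27)
4. R lies on line HU with HR:RU = 4:1 ⇒ R = (2/9, 1/9)
5. W lies on line VR with VW:WR = 5:3 ⇒ W = (55/72, -13/72)
2·[KVW] = -25/144, 2·[WKR] = 5/48
[KVW]:[WKR] = -25/144:5/48 = -5/3

[KVW]:[WKR] = -5/3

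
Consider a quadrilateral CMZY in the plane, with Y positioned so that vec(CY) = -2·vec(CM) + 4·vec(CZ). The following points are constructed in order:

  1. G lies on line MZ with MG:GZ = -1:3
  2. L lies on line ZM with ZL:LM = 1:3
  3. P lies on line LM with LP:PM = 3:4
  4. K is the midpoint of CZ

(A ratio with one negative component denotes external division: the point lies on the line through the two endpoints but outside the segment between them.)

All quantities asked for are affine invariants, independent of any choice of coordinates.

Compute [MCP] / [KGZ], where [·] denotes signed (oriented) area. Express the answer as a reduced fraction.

Set C = (0, 0), M = (1, 0), Z = (0, 1), Y = (-2, 4); any affine frame gives the same invariant.
1. G lies on line MZ with MG:GZ = -1:3 ⇒ G = (3/2, -1/2)
2. L lies on line ZM with ZL:LM = 1:3 ⇒ L = (1/4, 3/4)
3. P lies on line LM with LP:PM = 3:4 ⇒ P = (4/7, 3/7)
4. K is the midpoint of CZ ⇒ K = (0, 1/2)
2·[MCP] = -3/7, 2·[KGZ] = 3/4
[MCP]:[KGZ] = -3/7:3/4 = -4/7

[MCP]:[KGZ] = -4/7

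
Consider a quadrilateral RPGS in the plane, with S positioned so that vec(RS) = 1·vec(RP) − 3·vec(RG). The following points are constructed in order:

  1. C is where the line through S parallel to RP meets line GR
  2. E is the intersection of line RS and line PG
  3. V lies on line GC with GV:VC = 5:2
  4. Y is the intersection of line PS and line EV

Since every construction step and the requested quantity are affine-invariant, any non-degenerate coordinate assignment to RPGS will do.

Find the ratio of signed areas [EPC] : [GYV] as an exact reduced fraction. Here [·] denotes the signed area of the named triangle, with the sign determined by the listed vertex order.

Work in coordinates with R = (0, 0), P = (1, 0), G = (0, 1), S = (1, -3).
1. C is where the line through S parallel to RP meets line GR ⇒ C = (0, -3)
2. E is the intersection of line RS and line PG ⇒ E = (-1/2, 3/2)
3. V lies on line GC with GV:VC = 5:2 ⇒ V = (0, -13/7)
4. Y is the intersection of line PS and line EV ⇒ Y = (1, -60/7)
2·[EPC] = -6, 2·[GYV] = -20/7
[EPC]:[GYV] = -6:-20/7 = 21/10

[EPC]:[GYV] = 21/10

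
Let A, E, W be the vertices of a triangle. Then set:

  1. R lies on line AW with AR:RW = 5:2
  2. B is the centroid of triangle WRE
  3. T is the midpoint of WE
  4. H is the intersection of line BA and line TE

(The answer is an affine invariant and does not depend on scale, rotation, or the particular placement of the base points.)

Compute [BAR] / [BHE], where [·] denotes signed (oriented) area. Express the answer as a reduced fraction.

[BAR]:[BHE] = 95/24

Assign A = (0, 0), E = (1, 0), W = (0, 1) — the answer is frame-independent, so this choice is without loss of generality.
1. R lies on line AW with AR:RW = 5:2 ⇒ R = (0, 5/7)
2. B is the centroid of triangle WRE ⇒ B = (1/3, 4/7)
3. T is the midpoint of WE ⇒ T = (1/2, 1/2)
4. H is the intersection of line BA and line TE ⇒ H = (7/19, 12/19)
2·[BAR] = -5/21, 2·[BHE] = -8/133
[BAR]:[BHE] = -5/21:-8/133 = 95/24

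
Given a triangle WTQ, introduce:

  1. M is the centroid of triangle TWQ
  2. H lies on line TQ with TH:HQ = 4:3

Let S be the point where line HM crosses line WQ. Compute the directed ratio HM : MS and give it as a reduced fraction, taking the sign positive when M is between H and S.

Assign W = (0, 0), T = (1, 0), Q = (0, 1) — the answer is frame-independent, so this choice is without loss of generality.
1. M is the centroid of triangle TWQ ⇒ M = (1/3, 1/3)
2. H lies on line TQ with TH:HQ = 4:3 ⇒ H = (3/7, 4/7)
line HM meets WQ at S = (0, -1/2)
M = H + t·(S−H) with t = 2/9, so HM:MS = 2/9:7/9

HM:MS = 2/7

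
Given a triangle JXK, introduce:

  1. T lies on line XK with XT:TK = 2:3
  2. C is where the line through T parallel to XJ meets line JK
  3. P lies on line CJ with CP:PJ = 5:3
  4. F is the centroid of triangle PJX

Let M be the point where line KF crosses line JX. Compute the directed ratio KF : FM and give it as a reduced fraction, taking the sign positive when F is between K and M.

KF:FM = 19

Choose coordinates J = (0, 0), X = (1, 0), K = (0, 1).
1. T lies on line XK with XT:TK = 2:3 ⇒ T = (3/5, 2/5)
2. C is where the line through T parallel to XJ meets line JK ⇒ C = (0, 2/5)
3. P lies on line CJ with CP:PJ = 5:3 ⇒ P = (0, 3/20)
4. F is the centroid of triangle PJX ⇒ F = (1/3, 1/20)
line KF meets JX at M = (20/57, 0)
F = K + t·(M−K) with t = 19/20, so KF:FM = 19/20:1/20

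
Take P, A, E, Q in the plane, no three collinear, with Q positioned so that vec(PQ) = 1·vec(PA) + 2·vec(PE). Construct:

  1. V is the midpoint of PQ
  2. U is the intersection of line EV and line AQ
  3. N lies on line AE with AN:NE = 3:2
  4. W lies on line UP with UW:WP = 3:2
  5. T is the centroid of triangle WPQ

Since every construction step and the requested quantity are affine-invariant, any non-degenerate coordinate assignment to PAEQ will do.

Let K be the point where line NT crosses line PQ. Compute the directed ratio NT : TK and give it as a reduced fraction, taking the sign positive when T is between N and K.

NT:TK = 1/2

Set P = (0, 0), A = (1, 0), E = (0, 1), Q = (1, 2); any affine frame gives the same invariant.
1. V is the midpoint of PQ ⇒ V = (1/2, 1)
2. U is the intersection of line EV and line AQ ⇒ U = (1, 1)
3. N lies on line AE with AN:NE = 3:2 ⇒ N = (2/5, 3/5)
4. W lies on line UP with UW:WP = 3:2 ⇒ W = (2/5, 2/5)
5. T is the centroid of triangle WPQ ⇒ T = (7/15, 4/5)
line NT meets PQ at K = (3/5, 6/5)
T = N + t·(K−N) with t = 1/3, so NT:TK = 1/3:2/3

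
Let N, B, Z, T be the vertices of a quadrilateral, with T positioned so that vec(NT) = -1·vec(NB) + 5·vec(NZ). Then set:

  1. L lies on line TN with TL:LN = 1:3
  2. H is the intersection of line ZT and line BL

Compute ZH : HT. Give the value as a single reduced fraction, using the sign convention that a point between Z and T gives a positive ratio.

ZH:HT = 8/5

Choose coordinates N = (0, 0), B = (1, 0), Z = (0, 1), T = (-1, 5).
1. L lies on line TN with TL:LN = 1:3 ⇒ L = (-3/4, 15/4)
2. H is the intersection of line ZT and line BL ⇒ H = (-8/13, 45/13)
H = Z + t·(T−Z) with t = 8/13, so ZH:HT = t:(1−t) = 8/13:5/13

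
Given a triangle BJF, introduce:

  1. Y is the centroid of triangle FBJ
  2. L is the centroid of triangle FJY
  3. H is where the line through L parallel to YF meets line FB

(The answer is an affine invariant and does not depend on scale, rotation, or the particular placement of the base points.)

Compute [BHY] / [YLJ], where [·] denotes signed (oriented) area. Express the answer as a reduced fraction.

[BHY]:[YLJ] = 4

Work in coordinates with B = (0, 0), J = (1, 0), F = (0, 1).
1. Y is the centroid of triangle FBJ ⇒ Y = (1/3, 1/3)
2. L is the centroid of triangle FJY ⇒ L = (4/9, 4/9)
3. H is where the line through L parallel to YF meets line FB ⇒ H = (0, 4/3)
2·[BHY] = -4/9, 2·[YLJ] = -1/9
[BHY]:[YLJ] = -4/9:-1/9 = 4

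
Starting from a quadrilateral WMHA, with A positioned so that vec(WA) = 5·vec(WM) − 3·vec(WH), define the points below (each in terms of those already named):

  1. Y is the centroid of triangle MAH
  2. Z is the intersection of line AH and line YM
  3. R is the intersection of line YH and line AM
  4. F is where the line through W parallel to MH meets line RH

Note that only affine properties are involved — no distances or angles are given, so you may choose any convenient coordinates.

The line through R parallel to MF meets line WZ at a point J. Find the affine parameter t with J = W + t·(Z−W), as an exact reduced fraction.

t = 15/16

Work in coordinates with W = (0, 0), M = (1, 0), H = (0, 1), A = (5, -3).
1. Y is the centroid of triangle MAH ⇒ Y = (2, -2/3)
2. Z is the intersection of line AH and line YM ⇒ Z = (5/2, -1)
3. R is the intersection of line YH and line AM ⇒ R = (3, -3/2)
4. F is where the line through W parallel to MH meets line RH ⇒ F = (-6, 6)
through R parallel to MF: direction (-7, 6); meets WZ at J = (75/32, -15/16)
J = W + t·(Z−W) with t = 15/16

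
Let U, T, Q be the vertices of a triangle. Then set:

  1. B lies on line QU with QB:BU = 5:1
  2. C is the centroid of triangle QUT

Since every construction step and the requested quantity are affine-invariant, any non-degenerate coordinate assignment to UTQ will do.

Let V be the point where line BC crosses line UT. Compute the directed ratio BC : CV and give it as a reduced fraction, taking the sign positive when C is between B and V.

BC:CV = -1/2

Choose coordinates U = (0, 0), T = (1, 0), Q = (0, 1).
1. B lies on line QU with QB:BU = 5:1 ⇒ B = (0, 1/6)
2. C is the centroid of triangle QUT ⇒ C = (1/3, 1/3)
line BC meets UT at V = (-1/3, 0)
C = B + t·(V−B) with t = -1, so BC:CV = -1:2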